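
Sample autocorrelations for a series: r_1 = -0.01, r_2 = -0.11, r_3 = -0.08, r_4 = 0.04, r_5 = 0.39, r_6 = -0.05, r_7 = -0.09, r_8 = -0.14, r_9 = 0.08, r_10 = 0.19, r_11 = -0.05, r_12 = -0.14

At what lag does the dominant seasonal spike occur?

The largest autocorrelation is r_5 = 0.39, with a weaker echo at lag 10 (0.19); the remaining lags stay at or below 0.08.
The dominant spike at lag 5 indicates a seasonal period of 5.

5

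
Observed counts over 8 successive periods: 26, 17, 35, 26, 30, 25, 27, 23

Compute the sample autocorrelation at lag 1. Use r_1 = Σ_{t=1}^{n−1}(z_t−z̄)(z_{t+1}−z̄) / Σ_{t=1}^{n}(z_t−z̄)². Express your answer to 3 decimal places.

-0.474

Mean z̄ = (26 + 17 + 35 + 26 + 30 + 25 + 27 + 23)/8 = 26.1250
Deviations from mean: -0.1250, -9.1250, 8.8750, -0.1250, 3.8750, -1.1250, 0.8750, -3.1250
Σ(z_t−z̄)(z_{t+1}−z̄) = (1.1406) + (-80.9844) + (-1.1094) + (-0.4844) + (-4.3594) + (-0.9844) + (-2.7344) = -89.5156
Denominator Σ(z_t−z̄)² = 188.8750
r_1 = -89.5156 / 188.8750 = -0.474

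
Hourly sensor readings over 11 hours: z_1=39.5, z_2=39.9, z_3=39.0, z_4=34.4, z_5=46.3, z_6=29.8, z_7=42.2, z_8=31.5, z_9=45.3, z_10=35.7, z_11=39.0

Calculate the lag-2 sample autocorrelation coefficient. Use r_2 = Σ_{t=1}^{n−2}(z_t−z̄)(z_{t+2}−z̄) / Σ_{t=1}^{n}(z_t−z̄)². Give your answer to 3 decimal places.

0.629

Mean z̄ = (39.5 + 39.9 + 39.0 + 34.4 + 46.3 + 29.8 + 42.2 + 31.5 + 45.3 + 35.7 + 39.0)/11 = 38.4182
Numerator Σ_{t=1}^{9}(z_t−z̄)(z_{t+2}−z̄) = 172.1548
Denominator Σ(z_t−z̄)² = 273.4964
r_2 = 172.1548 / 273.4964 = 0.629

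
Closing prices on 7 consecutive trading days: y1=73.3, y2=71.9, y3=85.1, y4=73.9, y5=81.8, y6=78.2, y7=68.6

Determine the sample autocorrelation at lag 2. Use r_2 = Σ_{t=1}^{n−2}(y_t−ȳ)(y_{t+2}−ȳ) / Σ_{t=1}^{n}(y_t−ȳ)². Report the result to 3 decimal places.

Mean ȳ = (73.3 + 71.9 + 85.1 + 73.9 + 81.8 + 78.2 + 68.6)/7 = 76.1143
Σ(y_t−ȳ)(y_{t+2}−ȳ) = (-25.2884) + (9.3316) + (51.0902) + (-4.6184) + (-42.7241) = -12.2090
Denominator Σ(y_t−ȳ)² = 204.4686
r_2 = -12.2090 / 204.4686 = -0.060

-0.060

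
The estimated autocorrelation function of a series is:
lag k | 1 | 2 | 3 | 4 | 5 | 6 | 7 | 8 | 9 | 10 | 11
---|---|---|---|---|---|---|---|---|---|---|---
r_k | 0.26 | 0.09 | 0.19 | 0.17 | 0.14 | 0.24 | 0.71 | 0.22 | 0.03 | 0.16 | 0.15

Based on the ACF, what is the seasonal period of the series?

7

The largest autocorrelation is r_7 = 0.71; the remaining lags stay at or below 0.26.
The dominant spike at lag 7 indicates a seasonal period of 7.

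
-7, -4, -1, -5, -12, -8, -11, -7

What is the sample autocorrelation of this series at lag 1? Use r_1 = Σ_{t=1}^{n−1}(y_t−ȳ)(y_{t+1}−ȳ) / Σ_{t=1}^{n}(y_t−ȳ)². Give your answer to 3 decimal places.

Mean ȳ = (-7 − 4 − 1 − 5 − 12 − 8 − 11 − 7)/8 = -6.8750
Deviations from mean: -0.1250, 2.8750, 5.8750, 1.8750, -5.1250, -1.1250, -4.1250, -0.1250
Numerator Σ_{t=1}^{7}(y_t−ȳ)(y_{t+1}−ȳ) = 28.8594
Denominator Σ(y_t−ȳ)² = 90.8750
r_1 = 28.8594 / 90.8750 = 0.318

0.318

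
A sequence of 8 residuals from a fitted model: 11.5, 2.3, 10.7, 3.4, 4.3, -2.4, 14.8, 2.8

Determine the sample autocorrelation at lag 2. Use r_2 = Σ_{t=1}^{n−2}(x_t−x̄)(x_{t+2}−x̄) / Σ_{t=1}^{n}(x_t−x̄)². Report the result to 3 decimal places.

Mean x̄ = (11.5 + 2.3 + 10.7 + 3.4 + 4.3 − 2.4 + 14.8 + 2.8)/8 = 5.9250
Deviations from mean: 5.5750, -3.6250, 4.7750, -2.5250, -1.6250, -8.3250, 8.8750, -3.1250
Numerator Σ_{t=1}^{6}(x_t−x̄)(x_{t+2}−x̄) = 60.6288
Denominator Σ(x_t−x̄)² = 233.8750
r_2 = 60.6288 / 233.8750 = 0.259

0.259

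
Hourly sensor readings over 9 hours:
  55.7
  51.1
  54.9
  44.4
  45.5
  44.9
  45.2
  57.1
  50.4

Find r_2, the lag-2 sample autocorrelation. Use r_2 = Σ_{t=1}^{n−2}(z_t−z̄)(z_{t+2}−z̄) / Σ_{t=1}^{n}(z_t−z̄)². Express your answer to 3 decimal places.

0.050

Mean z̄ = (55.7 + 51.1 + 54.9 + 44.4 + 45.5 + 44.9 + 45.2 + 57.1 + 50.4)/9 = 49.9111
Σ(z_t−z̄)(z_{t+2}−z̄) = (28.8801) + (-6.5521) + (-22.0065) + (27.6168) + (20.7812) + (-36.0243) + (-2.3032) = 10.3920
Denominator Σ(z_t−z̄)² = 208.8689
r_2 = 10.3920 / 208.8689 = 0.050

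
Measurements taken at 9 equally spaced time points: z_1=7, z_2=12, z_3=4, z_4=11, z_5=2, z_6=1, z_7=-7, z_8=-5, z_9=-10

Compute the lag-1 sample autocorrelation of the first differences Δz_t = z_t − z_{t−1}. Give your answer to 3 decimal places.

First differences Δz: 5, -8, 7, -9, -1, -8, 2, -5
Mean of differences = -2.1250
Numerator Σ(Δz_t−Δz̄)(Δz_{t+1}−Δz̄) = -208.6406
Denominator Σ(Δz_t−Δz̄)² = 276.8750
r_1(Δz) = -208.6406 / 276.8750 = -0.754

-0.754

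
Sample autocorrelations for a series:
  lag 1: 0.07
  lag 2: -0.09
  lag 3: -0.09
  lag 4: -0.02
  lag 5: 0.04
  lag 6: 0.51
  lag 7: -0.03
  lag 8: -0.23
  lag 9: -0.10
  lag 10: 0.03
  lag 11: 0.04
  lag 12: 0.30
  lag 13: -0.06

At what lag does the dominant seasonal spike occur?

6

The largest autocorrelation is r_6 = 0.51, with a weaker echo at lag 12 (0.30); the remaining lags stay at or below 0.07.
The dominant spike at lag 6 indicates a seasonal period of 6.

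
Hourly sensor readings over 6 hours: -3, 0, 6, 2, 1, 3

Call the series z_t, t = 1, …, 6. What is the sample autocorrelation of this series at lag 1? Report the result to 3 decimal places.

0.027

Mean z̄ = (-3 + 0 + 6 + 2 + 1 + 3)/6 = 1.5000
Deviations from mean: -4.5000, -1.5000, 4.5000, 0.5000, -0.5000, 1.5000
Numerator Σ_{t=1}^{5}(z_t−z̄)(z_{t+1}−z̄) = 1.2500
Denominator Σ(z_t−z̄)² = 45.5000
r_1 = 1.2500 / 45.5000 = 0.027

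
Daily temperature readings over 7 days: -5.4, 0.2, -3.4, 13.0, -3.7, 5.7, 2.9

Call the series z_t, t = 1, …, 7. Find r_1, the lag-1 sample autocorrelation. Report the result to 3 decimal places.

Mean z̄ = (-5.4 + 0.2 − 3.4 + 13.0 − 3.7 + 5.7 + 2.9)/7 = 1.3286
Numerator Σ_{t=1}^{6}(z_t−z̄)(z_{t+1}−z̄) = -116.0622
Denominator Σ(z_t−z̄)² = 251.9943
r_1 = -116.0622 / 251.9943 = -0.461

-0.461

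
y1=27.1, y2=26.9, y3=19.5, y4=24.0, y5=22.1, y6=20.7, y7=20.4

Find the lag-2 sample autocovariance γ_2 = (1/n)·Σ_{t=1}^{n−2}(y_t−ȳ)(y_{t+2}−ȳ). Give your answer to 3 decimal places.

-1.058

Mean ȳ = (27.1 + 26.9 + 19.5 + 24.0 + 22.1 + 20.7 + 20.4)/7 = 22.9571
Σ_{t=1}^{5}(y_t−ȳ)(y_{t+2}−ȳ) = -7.4094
γ_2 = -7.4094 / 7 = -1.058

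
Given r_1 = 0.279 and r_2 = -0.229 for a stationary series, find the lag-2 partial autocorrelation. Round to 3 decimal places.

φ_{22} = (r_2 − r_1²) / (1 − r_1²)
r_1² = (0.279)² = 0.077841
Numerator = -0.229 − 0.0778 = -0.3068; denominator = 1 − 0.0778 = 0.9222
φ_{22} = -0.3068 / 0.9222 = -0.333

-0.333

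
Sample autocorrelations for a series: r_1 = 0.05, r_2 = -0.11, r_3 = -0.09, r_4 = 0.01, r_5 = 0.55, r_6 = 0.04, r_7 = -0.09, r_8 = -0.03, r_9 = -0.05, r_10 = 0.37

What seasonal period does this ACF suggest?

5

The largest autocorrelation is r_5 = 0.55, with a weaker echo at lag 10 (0.37); the remaining lags stay at or below 0.05.
The dominant spike at lag 5 indicates a seasonal period of 5.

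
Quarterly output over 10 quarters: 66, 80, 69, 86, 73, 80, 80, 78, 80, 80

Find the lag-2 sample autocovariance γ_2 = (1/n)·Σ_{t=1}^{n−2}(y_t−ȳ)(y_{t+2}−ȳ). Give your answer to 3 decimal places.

17.612

Mean ȳ = (66 + 80 + 69 + 86 + 73 + 80 + 80 + 78 + 80 + 80)/10 = 77.2000
Σ_{t=1}^{8}(y_t−ȳ)(y_{t+2}−ȳ) = 176.1200
γ_2 = 176.1200 / 10 = 17.612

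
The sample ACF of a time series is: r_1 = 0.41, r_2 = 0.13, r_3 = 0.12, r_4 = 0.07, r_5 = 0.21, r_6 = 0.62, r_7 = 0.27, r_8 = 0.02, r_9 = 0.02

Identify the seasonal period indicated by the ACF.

6

The largest autocorrelation is r_6 = 0.62; the remaining lags stay at or below 0.41. The elevated value at lag 1 (0.41), dropping to 0.13 at lag 2, reflects decaying short-term dependence rather than seasonality.
The dominant spike at lag 6 indicates a seasonal period of 6.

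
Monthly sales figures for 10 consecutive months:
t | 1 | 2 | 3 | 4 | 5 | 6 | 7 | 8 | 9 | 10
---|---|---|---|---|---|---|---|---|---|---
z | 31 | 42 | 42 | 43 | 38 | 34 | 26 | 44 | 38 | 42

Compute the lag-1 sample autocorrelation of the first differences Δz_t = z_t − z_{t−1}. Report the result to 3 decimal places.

-0.383

First differences Δz: 11, 0, 1, -5, -4, -8, 18, -6, 4
Mean of differences = 1.2222
Numerator Σ(Δz_t−Δz̄)(Δz_{t+1}−Δz̄) = -225.6049
Denominator Σ(Δz_t−Δz̄)² = 589.5556
r_1(Δz) = -225.6049 / 589.5556 = -0.383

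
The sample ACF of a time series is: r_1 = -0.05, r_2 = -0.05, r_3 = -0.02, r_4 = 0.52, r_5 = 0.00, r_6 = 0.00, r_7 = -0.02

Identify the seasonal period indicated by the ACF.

4

The largest autocorrelation is r_4 = 0.52; the remaining lags stay at or below 0.00.
The dominant spike at lag 4 indicates a seasonal period of 4.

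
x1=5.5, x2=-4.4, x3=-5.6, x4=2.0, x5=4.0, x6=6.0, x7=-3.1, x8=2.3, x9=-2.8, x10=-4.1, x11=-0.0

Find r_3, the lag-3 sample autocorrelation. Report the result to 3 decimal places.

Mean x̄ = (5.5 − 4.4 − 5.6 + 2.0 + 4.0 + 6.0 − 3.1 + 2.3 − 2.8 − 4.1 − 0.0)/11 = -0.0182
Numerator Σ_{t=1}^{8}(x_t−x̄)(x_{t+3}−x̄) = -41.0874
Denominator Σ(x_t−x̄)² = 176.5164
r_3 = -41.0874 / 176.5164 = -0.233

-0.233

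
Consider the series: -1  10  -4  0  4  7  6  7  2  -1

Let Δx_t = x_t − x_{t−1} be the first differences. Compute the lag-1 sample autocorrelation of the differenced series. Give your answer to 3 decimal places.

First differences Δx: 11, -14, 4, 4, 3, -1, 1, -5, -3
Mean of differences = 0.0000
Numerator Σ(Δx_t−Δx̄)(Δx_{t+1}−Δx̄) = -176.0000
Denominator Σ(Δx_t−Δx̄)² = 394.0000
r_1(Δx) = -176.0000 / 394.0000 = -0.447

-0.447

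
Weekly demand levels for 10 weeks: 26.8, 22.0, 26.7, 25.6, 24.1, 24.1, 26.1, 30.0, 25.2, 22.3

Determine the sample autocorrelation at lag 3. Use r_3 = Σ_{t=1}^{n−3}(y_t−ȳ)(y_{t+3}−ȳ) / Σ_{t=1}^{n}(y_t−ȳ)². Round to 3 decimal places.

Mean ȳ = (26.8 + 22.0 + 26.7 + 25.6 + 24.1 + 24.1 + 26.1 + 30.0 + 25.2 + 22.3)/10 = 25.2900
Σ(y_t−ȳ)(y_{t+3}−ȳ) = (0.4681) + (3.9151) + (-1.6779) + (0.2511) + (-5.6049) + (0.1071) + (-2.4219) = -4.9633
Denominator Σ(y_t−ȳ)² = 49.8090
r_3 = -4.9633 / 49.8090 = -0.100

-0.100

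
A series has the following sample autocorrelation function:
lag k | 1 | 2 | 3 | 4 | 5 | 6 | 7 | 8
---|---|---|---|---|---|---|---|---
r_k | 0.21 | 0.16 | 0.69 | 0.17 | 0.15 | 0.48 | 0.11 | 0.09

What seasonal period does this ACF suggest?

3

The largest autocorrelation is r_3 = 0.69, with a weaker echo at lag 6 (0.48); the remaining lags stay at or below 0.21. The elevated value at lag 1 (0.21), dropping to 0.16 at lag 2, reflects decaying short-term dependence rather than seasonality.
The dominant spike at lag 3 indicates a seasonal period of 3.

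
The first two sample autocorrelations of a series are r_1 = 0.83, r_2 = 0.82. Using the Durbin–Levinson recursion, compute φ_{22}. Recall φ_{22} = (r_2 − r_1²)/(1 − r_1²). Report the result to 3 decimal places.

0.421

φ_{22} = (r_2 − r_1²) / (1 − r_1²)
r_1² = (0.83)² = 0.6889
Numerator = 0.82 − 0.6889 = 0.1311; denominator = 1 − 0.6889 = 0.3111
φ_{22} = 0.1311 / 0.3111 = 0.421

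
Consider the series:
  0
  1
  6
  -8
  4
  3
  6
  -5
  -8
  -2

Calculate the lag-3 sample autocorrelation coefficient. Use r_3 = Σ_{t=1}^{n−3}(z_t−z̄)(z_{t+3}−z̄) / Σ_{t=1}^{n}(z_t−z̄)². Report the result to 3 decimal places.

Mean z̄ = (0 + 1 + 6 − 8 + 4 + 3 + 6 − 5 − 8 − 2)/10 = -0.3000
Σ(z_t−z̄)(z_{t+3}−z̄) = (-2.3100) + (5.5900) + (20.7900) + (-48.5100) + (-20.2100) + (-25.4100) + (-10.7100) = -80.7700
Denominator Σ(z_t−z̄)² = 254.1000
r_3 = -80.7700 / 254.1000 = -0.318

-0.318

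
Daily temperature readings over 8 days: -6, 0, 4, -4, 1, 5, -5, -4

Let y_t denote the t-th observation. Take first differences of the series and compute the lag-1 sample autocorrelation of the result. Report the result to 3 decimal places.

-0.298

First differences Δy: 6, 4, -8, 5, 4, -10, 1
Mean of differences = 0.2857
Numerator Σ(Δy_t−Δȳ)(Δy_{t+1}−Δȳ) = -76.6531
Denominator Σ(Δy_t−Δȳ)² = 257.4286
r_1(Δy) = -76.6531 / 257.4286 = -0.298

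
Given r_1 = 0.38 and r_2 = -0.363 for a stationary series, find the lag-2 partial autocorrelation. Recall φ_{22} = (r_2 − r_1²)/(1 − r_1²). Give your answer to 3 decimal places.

-0.593

φ_{22} = (r_2 − r_1²) / (1 − r_1²)
r_1² = (0.38)² = 0.1444
Numerator = -0.363 − 0.1444 = -0.5074; denominator = 1 − 0.1444 = 0.8556
φ_{22} = -0.5074 / 0.8556 = -0.593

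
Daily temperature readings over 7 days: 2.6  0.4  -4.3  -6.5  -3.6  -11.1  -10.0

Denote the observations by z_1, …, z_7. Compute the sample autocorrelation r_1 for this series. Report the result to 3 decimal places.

Mean z̄ = (2.6 + 0.4 − 4.3 − 6.5 − 3.6 − 11.1 − 10.0)/7 = -4.6429
Σ(z_t−z̄)(z_{t+1}−z̄) = (36.5247) + (1.7290) + (-0.6367) + (-1.9367) + (-6.7339) + (34.5918) = 63.5382
Denominator Σ(z_t−z̄)² = 152.9371
r_1 = 63.5382 / 152.9371 = 0.415

0.415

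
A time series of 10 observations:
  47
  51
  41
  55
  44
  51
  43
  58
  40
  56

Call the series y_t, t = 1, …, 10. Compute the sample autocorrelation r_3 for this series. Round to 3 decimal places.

Mean ȳ = (47 + 51 + 41 + 55 + 44 + 51 + 43 + 58 + 40 + 56)/10 = 48.6000
Numerator Σ_{t=1}^{7}(y_t−ȳ)(y_{t+3}−ȳ) = -180.6800
Denominator Σ(y_t−ȳ)² = 382.4000
r_3 = -180.6800 / 382.4000 = -0.472

-0.472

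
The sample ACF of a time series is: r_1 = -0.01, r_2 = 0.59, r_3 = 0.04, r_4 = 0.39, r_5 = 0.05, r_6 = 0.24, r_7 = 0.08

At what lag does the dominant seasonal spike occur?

The largest autocorrelation is r_2 = 0.59, with weaker echoes at lags 4 (0.39) and 6 (0.24); the remaining lags stay at or below 0.08.
The dominant spike at lag 2 indicates a seasonal period of 2.

2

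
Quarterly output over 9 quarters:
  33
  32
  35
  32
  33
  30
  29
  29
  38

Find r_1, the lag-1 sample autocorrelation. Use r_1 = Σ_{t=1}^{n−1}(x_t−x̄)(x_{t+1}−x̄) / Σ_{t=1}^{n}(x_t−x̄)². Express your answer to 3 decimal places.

Mean x̄ = (33 + 32 + 35 + 32 + 33 + 30 + 29 + 29 + 38)/9 = 32.3333
Numerator Σ_{t=1}^{8}(x_t−x̄)(x_{t+1}−x̄) = -3.7778
Denominator Σ(x_t−x̄)² = 68.0000
r_1 = -3.7778 / 68.0000 = -0.056

-0.056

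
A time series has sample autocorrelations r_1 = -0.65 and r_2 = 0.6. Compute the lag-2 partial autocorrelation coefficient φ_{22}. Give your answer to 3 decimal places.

φ_{22} = (r_2 − r_1²) / (1 − r_1²)
r_1² = (-0.65)² = 0.4225
Numerator = 0.6 − 0.4225 = 0.1775; denominator = 1 − 0.4225 = 0.5775
φ_{22} = 0.1775 / 0.5775 = 0.307

0.307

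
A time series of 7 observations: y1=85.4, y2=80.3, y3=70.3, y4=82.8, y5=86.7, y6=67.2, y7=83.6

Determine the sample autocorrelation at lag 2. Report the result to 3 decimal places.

-0.367

Mean ȳ = (85.4 + 80.3 + 70.3 + 82.8 + 86.7 + 67.2 + 83.6)/7 = 79.4714
Numerator Σ_{t=1}^{5}(y_t−ȳ)(y_{t+2}−ȳ) = -128.9145
Denominator Σ(y_t−ȳ)² = 350.9143
r_2 = -128.9145 / 350.9143 = -0.367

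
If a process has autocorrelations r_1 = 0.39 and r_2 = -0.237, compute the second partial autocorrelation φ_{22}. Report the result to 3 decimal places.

φ_{22} = (r_2 − r_1²) / (1 − r_1²)
r_1² = (0.39)² = 0.1521
Numerator = -0.237 − 0.1521 = -0.3891; denominator = 1 − 0.1521 = 0.8479
φ_{22} = -0.3891 / 0.8479 = -0.459

-0.459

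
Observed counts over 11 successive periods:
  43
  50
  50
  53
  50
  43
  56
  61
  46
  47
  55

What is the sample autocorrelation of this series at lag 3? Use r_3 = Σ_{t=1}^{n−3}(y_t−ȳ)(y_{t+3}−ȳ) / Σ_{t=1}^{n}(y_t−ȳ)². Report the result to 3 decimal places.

Mean ȳ = (43 + 50 + 50 + 53 + 50 + 43 + 56 + 61 + 46 + 47 + 55)/11 = 50.3636
Numerator Σ_{t=1}^{8}(y_t−ȳ)(y_{t+3}−ȳ) = 56.8760
Denominator Σ(y_t−ȳ)² = 312.5455
r_3 = 56.8760 / 312.5455 = 0.182

0.182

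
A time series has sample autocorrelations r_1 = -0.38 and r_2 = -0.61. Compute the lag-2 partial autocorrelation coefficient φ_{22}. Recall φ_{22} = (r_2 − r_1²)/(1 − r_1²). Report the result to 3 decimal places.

φ_{22} = (r_2 − r_1²) / (1 − r_1²)
r_1² = (-0.38)² = 0.1444
Numerator = -0.61 − 0.1444 = -0.7544; denominator = 1 − 0.1444 = 0.8556
φ_{22} = -0.7544 / 0.8556 = -0.882

-0.882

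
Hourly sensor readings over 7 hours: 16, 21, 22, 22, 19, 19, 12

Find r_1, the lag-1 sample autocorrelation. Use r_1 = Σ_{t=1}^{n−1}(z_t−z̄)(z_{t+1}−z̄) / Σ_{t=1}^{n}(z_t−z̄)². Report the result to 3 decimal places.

Mean z̄ = (16 + 21 + 22 + 22 + 19 + 19 + 12)/7 = 18.7143
Deviations from mean: -2.7143, 2.2857, 3.2857, 3.2857, 0.2857, 0.2857, -6.7143
Numerator Σ_{t=1}^{6}(z_t−z̄)(z_{t+1}−z̄) = 11.2041
Denominator Σ(z_t−z̄)² = 79.4286
r_1 = 11.2041 / 79.4286 = 0.141

0.141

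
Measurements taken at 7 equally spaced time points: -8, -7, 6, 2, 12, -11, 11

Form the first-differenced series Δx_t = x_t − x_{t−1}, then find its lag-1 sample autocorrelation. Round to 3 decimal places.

First differences Δx: 1, 13, -4, 10, -23, 22
Mean of differences = 3.1667
Numerator Σ(Δx_t−Δx̄)(Δx_{t+1}−Δx̄) = -812.3611
Denominator Σ(Δx_t−Δx̄)² = 1238.8333
r_1(Δx) = -812.3611 / 1238.8333 = -0.656

-0.656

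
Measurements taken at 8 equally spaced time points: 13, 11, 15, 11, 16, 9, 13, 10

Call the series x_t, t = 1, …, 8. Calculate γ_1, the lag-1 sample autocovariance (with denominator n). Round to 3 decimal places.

-3.602

Mean x̄ = (13 + 11 + 15 + 11 + 16 + 9 + 13 + 10)/8 = 12.2500
Deviations: 0.7500, -1.2500, 2.7500, -1.2500, 3.7500, -3.2500, 0.7500, -2.2500
Σ_{t=1}^{7}(x_t−x̄)(x_{t+1}−x̄) = -28.8125
γ_1 = -28.8125 / 8 = -3.602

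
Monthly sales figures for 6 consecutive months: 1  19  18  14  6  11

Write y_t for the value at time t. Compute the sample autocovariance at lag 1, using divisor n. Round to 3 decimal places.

-4.125

Mean ȳ = (1 + 19 + 18 + 14 + 6 + 11)/6 = 11.5000
Deviations: -10.5000, 7.5000, 6.5000, 2.5000, -5.5000, -0.5000
Σ_{t=1}^{5}(y_t−ȳ)(y_{t+1}−ȳ) = -24.7500
γ_1 = -24.7500 / 6 = -4.125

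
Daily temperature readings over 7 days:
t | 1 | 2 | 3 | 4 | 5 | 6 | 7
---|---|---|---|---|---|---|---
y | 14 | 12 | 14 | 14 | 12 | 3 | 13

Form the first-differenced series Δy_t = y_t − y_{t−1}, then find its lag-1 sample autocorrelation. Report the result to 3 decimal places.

-0.402

First differences Δy: -2, 2, 0, -2, -9, 10
Mean of differences = -0.1667
Numerator Σ(Δy_t−Δȳ)(Δy_{t+1}−Δȳ) = -77.5278
Denominator Σ(Δy_t−Δȳ)² = 192.8333
r_1(Δy) = -77.5278 / 192.8333 = -0.402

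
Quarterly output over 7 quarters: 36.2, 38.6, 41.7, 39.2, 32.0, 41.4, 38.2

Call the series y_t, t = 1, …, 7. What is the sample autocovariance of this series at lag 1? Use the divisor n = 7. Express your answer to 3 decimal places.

Mean ȳ = (36.2 + 38.6 + 41.7 + 39.2 + 32.0 + 41.4 + 38.2)/7 = 38.1857
Σ_{t=1}^{6}(y_t−ȳ)(y_{t+1}−ȳ) = -21.9131
γ_1 = -21.9131 / 7 = -3.130

-3.130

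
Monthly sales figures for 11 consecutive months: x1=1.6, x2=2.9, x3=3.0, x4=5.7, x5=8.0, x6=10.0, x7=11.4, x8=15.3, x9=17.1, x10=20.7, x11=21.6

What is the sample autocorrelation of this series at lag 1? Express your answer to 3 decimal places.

0.754

Mean x̄ = (1.6 + 2.9 + 3.0 + 5.7 + 8.0 + 10.0 + 11.4 + 15.3 + 17.1 + 20.7 + 21.6)/11 = 10.6636
Numerator Σ_{t=1}^{10}(x_t−x̄)(x_{t+1}−x̄) = 390.0187
Denominator Σ(x_t−x̄)² = 517.1255
r_1 = 390.0187 / 517.1255 = 0.754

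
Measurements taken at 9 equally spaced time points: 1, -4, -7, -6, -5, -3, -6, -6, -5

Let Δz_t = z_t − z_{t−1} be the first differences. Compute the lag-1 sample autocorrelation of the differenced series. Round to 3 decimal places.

0.152

First differences Δz: -5, -3, 1, 1, 2, -3, 0, 1
Mean of differences = -0.7500
Numerator Σ(Δz_t−Δz̄)(Δz_{t+1}−Δz̄) = 6.9375
Denominator Σ(Δz_t−Δz̄)² = 45.5000
r_1(Δz) = 6.9375 / 45.5000 = 0.152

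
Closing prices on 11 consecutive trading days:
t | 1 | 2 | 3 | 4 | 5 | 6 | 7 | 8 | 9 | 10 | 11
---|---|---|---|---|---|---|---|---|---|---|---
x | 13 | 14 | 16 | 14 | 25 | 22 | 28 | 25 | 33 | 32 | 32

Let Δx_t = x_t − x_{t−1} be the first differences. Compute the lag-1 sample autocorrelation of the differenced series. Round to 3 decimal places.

-0.765

First differences Δx: 1, 2, -2, 11, -3, 6, -3, 8, -1, 0
Mean of differences = 1.9000
Numerator Σ(Δx_t−Δx̄)(Δx_{t+1}−Δx̄) = -162.8100
Denominator Σ(Δx_t−Δx̄)² = 212.9000
r_1(Δx) = -162.8100 / 212.9000 = -0.765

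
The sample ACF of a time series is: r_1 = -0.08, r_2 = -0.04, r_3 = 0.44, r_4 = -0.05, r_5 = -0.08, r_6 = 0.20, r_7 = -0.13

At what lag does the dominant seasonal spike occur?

3

The largest autocorrelation is r_3 = 0.44, with a weaker echo at lag 6 (0.20); the remaining lags stay at or below -0.04.
The dominant spike at lag 3 indicates a seasonal period of 3.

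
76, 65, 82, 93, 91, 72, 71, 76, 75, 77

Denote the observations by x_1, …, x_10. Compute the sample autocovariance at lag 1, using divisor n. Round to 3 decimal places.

21.616

Mean x̄ = (76 + 65 + 82 + 93 + 91 + 72 + 71 + 76 + 75 + 77)/10 = 77.8000
Σ_{t=1}^{9}(x_t−x̄)(x_{t+1}−x̄) = 216.1600
γ_1 = 216.1600 / 10 = 21.616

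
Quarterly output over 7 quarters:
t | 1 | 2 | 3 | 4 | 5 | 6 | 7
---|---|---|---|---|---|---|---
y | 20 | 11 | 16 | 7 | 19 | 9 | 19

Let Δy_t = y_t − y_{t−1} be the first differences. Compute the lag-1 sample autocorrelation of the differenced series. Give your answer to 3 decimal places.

-0.788

First differences Δy: -9, 5, -9, 12, -10, 10
Mean of differences = -0.1667
Numerator Σ(Δy_t−Δȳ)(Δy_{t+1}−Δȳ) = -418.3611
Denominator Σ(Δy_t−Δȳ)² = 530.8333
r_1(Δy) = -418.3611 / 530.8333 = -0.788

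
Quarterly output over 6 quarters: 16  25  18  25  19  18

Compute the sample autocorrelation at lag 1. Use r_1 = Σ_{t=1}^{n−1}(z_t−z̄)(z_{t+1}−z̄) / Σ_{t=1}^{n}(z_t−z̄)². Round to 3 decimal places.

Mean z̄ = (16 + 25 + 18 + 25 + 19 + 18)/6 = 20.1667
Deviations from mean: -4.1667, 4.8333, -2.1667, 4.8333, -1.1667, -2.1667
Σ(z_t−z̄)(z_{t+1}−z̄) = (-20.1389) + (-10.4722) + (-10.4722) + (-5.6389) + (2.5278) = -44.1944
Denominator Σ(z_t−z̄)² = 74.8333
r_1 = -44.1944 / 74.8333 = -0.591

-0.591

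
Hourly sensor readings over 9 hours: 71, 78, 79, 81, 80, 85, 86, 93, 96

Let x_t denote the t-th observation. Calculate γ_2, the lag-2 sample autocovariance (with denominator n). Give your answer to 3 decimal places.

12.977

Mean x̄ = (71 + 78 + 79 + 81 + 80 + 85 + 86 + 93 + 96)/9 = 83.2222
Σ_{t=1}^{7}(x_t−x̄)(x_{t+2}−x̄) = 116.7901
γ_2 = 116.7901 / 9 = 12.977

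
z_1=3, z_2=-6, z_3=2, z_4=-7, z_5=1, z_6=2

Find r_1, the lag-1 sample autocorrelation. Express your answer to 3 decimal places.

Mean z̄ = (3 − 6 + 2 − 7 + 1 + 2)/6 = -0.8333
Deviations from mean: 3.8333, -5.1667, 2.8333, -6.1667, 1.8333, 2.8333
Σ(z_t−z̄)(z_{t+1}−z̄) = (-19.8056) + (-14.6389) + (-17.4722) + (-11.3056) + (5.1944) = -58.0278
Denominator Σ(z_t−z̄)² = 98.8333
r_1 = -58.0278 / 98.8333 = -0.587

-0.587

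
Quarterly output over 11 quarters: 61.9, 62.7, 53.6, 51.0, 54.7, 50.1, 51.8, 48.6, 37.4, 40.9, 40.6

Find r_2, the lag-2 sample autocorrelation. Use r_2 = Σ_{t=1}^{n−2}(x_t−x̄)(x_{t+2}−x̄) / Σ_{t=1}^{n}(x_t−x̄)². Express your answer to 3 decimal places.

Mean x̄ = (61.9 + 62.7 + 53.6 + 51.0 + 54.7 + 50.1 + 51.8 + 48.6 + 37.4 + 40.9 + 40.6)/11 = 50.3000
Numerator Σ_{t=1}^{9}(x_t−x̄)(x_{t+2}−x̄) = 190.0400
Denominator Σ(x_t−x̄)² = 673.1000
r_2 = 190.0400 / 673.1000 = 0.282

0.282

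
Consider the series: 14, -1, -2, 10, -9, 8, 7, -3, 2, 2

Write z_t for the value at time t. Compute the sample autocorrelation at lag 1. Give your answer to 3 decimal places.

Mean z̄ = (14 − 1 − 2 + 10 − 9 + 8 + 7 − 3 + 2 + 2)/10 = 2.8000
Numerator Σ_{t=1}^{9}(z_t−z̄)(z_{t+1}−z̄) = -202.4400
Denominator Σ(z_t−z̄)² = 433.6000
r_1 = -202.4400 / 433.6000 = -0.467

-0.467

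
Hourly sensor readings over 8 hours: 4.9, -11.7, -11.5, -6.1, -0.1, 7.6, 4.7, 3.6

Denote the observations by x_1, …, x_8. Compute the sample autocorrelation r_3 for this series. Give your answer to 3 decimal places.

Mean x̄ = (4.9 − 11.7 − 11.5 − 6.1 − 0.1 + 7.6 + 4.7 + 3.6)/8 = -1.0750
Deviations from mean: 5.9750, -10.6250, -10.4250, -5.0250, 0.9750, 8.6750, 5.7750, 4.6750
Σ(x_t−x̄)(x_{t+3}−x̄) = (-30.0244) + (-10.3594) + (-90.4369) + (-29.0194) + (4.5581) = -155.2819
Denominator Σ(x_t−x̄)² = 413.9350
r_3 = -155.2819 / 413.9350 = -0.375

-0.375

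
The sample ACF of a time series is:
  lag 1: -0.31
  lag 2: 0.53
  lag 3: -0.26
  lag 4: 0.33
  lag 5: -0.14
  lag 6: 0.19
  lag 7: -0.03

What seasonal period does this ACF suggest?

The largest autocorrelation is r_2 = 0.53, with weaker echoes at lags 4 (0.33) and 6 (0.19); the remaining lags stay at or below -0.03.
The dominant spike at lag 2 indicates a seasonal period of 2.

2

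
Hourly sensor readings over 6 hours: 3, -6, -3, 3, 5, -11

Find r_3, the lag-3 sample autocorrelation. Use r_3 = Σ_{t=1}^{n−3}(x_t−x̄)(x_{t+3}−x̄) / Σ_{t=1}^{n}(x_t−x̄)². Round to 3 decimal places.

Mean x̄ = (3 − 6 − 3 + 3 + 5 − 11)/6 = -1.5000
Σ(x_t−x̄)(x_{t+3}−x̄) = (20.2500) + (-29.2500) + (14.2500) = 5.2500
Denominator Σ(x_t−x̄)² = 195.5000
r_3 = 5.2500 / 195.5000 = 0.027

0.027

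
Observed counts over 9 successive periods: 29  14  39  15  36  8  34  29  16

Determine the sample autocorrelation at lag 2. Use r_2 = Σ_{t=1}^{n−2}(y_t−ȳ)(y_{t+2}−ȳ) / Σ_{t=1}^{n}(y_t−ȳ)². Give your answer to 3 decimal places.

0.435

Mean ȳ = (29 + 14 + 39 + 15 + 36 + 8 + 34 + 29 + 16)/9 = 24.4444
Σ(y_t−ȳ)(y_{t+2}−ȳ) = (66.3086) + (98.6420) + (168.1975) + (155.3086) + (110.4198) + (-74.9136) + (-80.6914) = 443.2716
Denominator Σ(y_t−ȳ)² = 1018.2222
r_2 = 443.2716 / 1018.2222 = 0.435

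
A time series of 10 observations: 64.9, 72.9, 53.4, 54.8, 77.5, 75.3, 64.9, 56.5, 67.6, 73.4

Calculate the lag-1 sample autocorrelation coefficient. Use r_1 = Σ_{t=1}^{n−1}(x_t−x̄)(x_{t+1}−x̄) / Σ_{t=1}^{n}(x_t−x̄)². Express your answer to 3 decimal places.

Mean x̄ = (64.9 + 72.9 + 53.4 + 54.8 + 77.5 + 75.3 + 64.9 + 56.5 + 67.6 + 73.4)/10 = 66.1200
Numerator Σ_{t=1}^{9}(x_t−x̄)(x_{t+1}−x̄) = 22.1976
Denominator Σ(x_t−x̄)² = 700.3960
r_1 = 22.1976 / 700.3960 = 0.032

0.032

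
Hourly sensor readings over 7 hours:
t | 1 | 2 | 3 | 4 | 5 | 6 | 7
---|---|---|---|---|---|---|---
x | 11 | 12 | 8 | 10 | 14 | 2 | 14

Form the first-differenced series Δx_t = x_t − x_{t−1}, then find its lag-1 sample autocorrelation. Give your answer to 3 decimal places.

First differences Δx: 1, -4, 2, 4, -12, 12
Mean of differences = 0.5000
Numerator Σ(Δx_t−Δx̄)(Δx_{t+1}−Δx̄) = -191.2500
Denominator Σ(Δx_t−Δx̄)² = 323.5000
r_1(Δx) = -191.2500 / 323.5000 = -0.591

-0.591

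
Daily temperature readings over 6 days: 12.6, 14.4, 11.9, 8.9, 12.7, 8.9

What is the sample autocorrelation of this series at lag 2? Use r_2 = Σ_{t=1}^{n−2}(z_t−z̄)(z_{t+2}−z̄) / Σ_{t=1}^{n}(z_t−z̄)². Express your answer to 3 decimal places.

0.011

Mean z̄ = (12.6 + 14.4 + 11.9 + 8.9 + 12.7 + 8.9)/6 = 11.5667
Deviations from mean: 1.0333, 2.8333, 0.3333, -2.6667, 1.1333, -2.6667
Σ(z_t−z̄)(z_{t+2}−z̄) = (0.3444) + (-7.5556) + (0.3778) + (7.1111) = 0.2778
Denominator Σ(z_t−z̄)² = 24.7133
r_2 = 0.2778 / 24.7133 = 0.011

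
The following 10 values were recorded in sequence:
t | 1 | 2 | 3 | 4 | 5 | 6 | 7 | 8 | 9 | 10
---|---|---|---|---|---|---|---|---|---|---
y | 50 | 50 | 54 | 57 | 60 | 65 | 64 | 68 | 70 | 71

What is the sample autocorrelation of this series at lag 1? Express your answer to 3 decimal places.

Mean ȳ = (50 + 50 + 54 + 57 + 60 + 65 + 64 + 68 + 70 + 71)/10 = 60.9000
Numerator Σ_{t=1}^{9}(y_t−ȳ)(y_{t+1}−ȳ) = 411.9900
Denominator Σ(y_t−ȳ)² = 562.9000
r_1 = 411.9900 / 562.9000 = 0.732

0.732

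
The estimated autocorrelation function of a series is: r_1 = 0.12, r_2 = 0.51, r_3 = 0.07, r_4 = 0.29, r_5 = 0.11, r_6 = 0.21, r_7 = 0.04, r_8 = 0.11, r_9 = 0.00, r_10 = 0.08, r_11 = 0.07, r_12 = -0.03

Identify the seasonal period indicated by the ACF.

The largest autocorrelation is r_2 = 0.51, with weaker echoes at lags 4 (0.29) and 6 (0.21); the remaining lags stay at or below 0.12.
The dominant spike at lag 2 indicates a seasonal period of 2.

2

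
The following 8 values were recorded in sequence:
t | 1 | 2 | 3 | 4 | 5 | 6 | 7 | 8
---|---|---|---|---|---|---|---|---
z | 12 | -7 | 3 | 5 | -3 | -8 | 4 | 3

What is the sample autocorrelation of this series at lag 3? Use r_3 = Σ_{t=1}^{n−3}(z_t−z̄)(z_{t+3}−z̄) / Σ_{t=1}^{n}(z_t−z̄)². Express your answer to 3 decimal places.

Mean z̄ = (12 − 7 + 3 + 5 − 3 − 8 + 4 + 3)/8 = 1.1250
Deviations from mean: 10.8750, -8.1250, 1.8750, 3.8750, -4.1250, -9.1250, 2.8750, 1.8750
Numerator Σ_{t=1}^{5}(z_t−z̄)(z_{t+3}−z̄) = 61.9531
Denominator Σ(z_t−z̄)² = 314.8750
r_3 = 61.9531 / 314.8750 = 0.197

0.197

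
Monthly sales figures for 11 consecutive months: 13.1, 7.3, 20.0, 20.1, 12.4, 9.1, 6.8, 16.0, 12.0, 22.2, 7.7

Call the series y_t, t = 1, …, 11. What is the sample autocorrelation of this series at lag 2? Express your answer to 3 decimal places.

Mean ȳ = (13.1 + 7.3 + 20.0 + 20.1 + 12.4 + 9.1 + 6.8 + 16.0 + 12.0 + 22.2 + 7.7)/11 = 13.3364
Numerator Σ_{t=1}^{9}(y_t−ȳ)(y_{t+2}−ȳ) = -42.5826
Denominator Σ(y_t−ȳ)² = 307.4055
r_2 = -42.5826 / 307.4055 = -0.139

-0.139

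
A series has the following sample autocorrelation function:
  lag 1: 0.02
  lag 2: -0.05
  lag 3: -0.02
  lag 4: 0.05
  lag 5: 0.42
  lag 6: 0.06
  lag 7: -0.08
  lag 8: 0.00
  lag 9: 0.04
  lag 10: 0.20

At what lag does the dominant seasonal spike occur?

5

The largest autocorrelation is r_5 = 0.42, with a weaker echo at lag 10 (0.20); the remaining lags stay at or below 0.06.
The dominant spike at lag 5 indicates a seasonal period of 5.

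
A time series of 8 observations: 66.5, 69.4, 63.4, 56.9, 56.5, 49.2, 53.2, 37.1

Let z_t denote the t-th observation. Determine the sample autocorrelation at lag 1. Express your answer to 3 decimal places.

0.409

Mean z̄ = (66.5 + 69.4 + 63.4 + 56.9 + 56.5 + 49.2 + 53.2 + 37.1)/8 = 56.5250
Deviations from mean: 9.9750, 12.8750, 6.8750, 0.3750, -0.0250, -7.3250, -3.3250, -19.4250
Numerator Σ_{t=1}^{7}(z_t−z̄)(z_{t+1}−z̄) = 308.6394
Denominator Σ(z_t−z̄)² = 754.7150
r_1 = 308.6394 / 754.7150 = 0.409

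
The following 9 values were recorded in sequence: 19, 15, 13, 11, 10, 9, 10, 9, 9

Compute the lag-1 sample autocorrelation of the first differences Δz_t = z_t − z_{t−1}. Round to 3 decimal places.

0.254

First differences Δz: -4, -2, -2, -1, -1, 1, -1, 0
Mean of differences = -1.2500
Numerator Σ(Δz_t−Δz̄)(Δz_{t+1}−Δz̄) = 3.9375
Denominator Σ(Δz_t−Δz̄)² = 15.5000
r_1(Δz) = 3.9375 / 15.5000 = 0.254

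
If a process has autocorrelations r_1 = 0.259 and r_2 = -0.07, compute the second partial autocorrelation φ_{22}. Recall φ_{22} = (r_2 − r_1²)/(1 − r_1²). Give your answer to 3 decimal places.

φ_{22} = (r_2 − r_1²) / (1 − r_1²)
r_1² = (0.259)² = 0.067081
Numerator = -0.07 − 0.0671 = -0.1371; denominator = 1 − 0.0671 = 0.9329
φ_{22} = -0.1371 / 0.9329 = -0.147

-0.147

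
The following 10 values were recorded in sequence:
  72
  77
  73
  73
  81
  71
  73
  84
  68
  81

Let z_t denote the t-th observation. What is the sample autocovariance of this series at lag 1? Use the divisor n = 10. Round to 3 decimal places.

Mean z̄ = (72 + 77 + 73 + 73 + 81 + 71 + 73 + 84 + 68 + 81)/10 = 75.3000
Σ_{t=1}^{9}(z_t−z̄)(z_{t+1}−z̄) = -157.0900
γ_1 = -157.0900 / 10 = -15.709

-15.709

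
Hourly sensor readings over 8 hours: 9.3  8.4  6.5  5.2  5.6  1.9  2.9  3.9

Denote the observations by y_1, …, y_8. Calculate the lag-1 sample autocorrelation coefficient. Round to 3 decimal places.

0.577

Mean ȳ = (9.3 + 8.4 + 6.5 + 5.2 + 5.6 + 1.9 + 2.9 + 3.9)/8 = 5.4625
Deviations from mean: 3.8375, 2.9375, 1.0375, -0.2625, 0.1375, -3.5625, -2.5625, -1.5625
Numerator Σ_{t=1}^{7}(y_t−ȳ)(y_{t+1}−ȳ) = 26.6548
Denominator Σ(y_t−ȳ)² = 46.2188
r_1 = 26.6548 / 46.2188 = 0.577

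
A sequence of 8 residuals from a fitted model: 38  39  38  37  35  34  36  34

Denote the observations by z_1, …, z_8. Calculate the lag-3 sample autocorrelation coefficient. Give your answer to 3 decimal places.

-0.132

Mean z̄ = (38 + 39 + 38 + 37 + 35 + 34 + 36 + 34)/8 = 36.3750
Deviations from mean: 1.6250, 2.6250, 1.6250, 0.6250, -1.3750, -2.3750, -0.3750, -2.3750
Σ(z_t−z̄)(z_{t+3}−z̄) = (1.0156) + (-3.6094) + (-3.8594) + (-0.2344) + (3.2656) = -3.4219
Denominator Σ(z_t−z̄)² = 25.8750
r_3 = -3.4219 / 25.8750 = -0.132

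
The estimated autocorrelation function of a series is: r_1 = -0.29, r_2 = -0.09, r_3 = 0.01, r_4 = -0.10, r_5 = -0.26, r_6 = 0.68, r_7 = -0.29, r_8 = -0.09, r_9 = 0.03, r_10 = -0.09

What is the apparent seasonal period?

The largest autocorrelation is r_6 = 0.68; the remaining lags stay at or below 0.03.
The dominant spike at lag 6 indicates a seasonal period of 6.

6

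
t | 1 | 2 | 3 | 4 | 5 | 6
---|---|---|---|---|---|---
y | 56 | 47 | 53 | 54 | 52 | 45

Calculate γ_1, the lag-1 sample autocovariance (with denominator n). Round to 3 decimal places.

-4.227

Mean ȳ = (56 + 47 + 53 + 54 + 52 + 45)/6 = 51.1667
Σ_{t=1}^{5}(y_t−ȳ)(y_{t+1}−ȳ) = -25.3611
γ_1 = -25.3611 / 6 = -4.227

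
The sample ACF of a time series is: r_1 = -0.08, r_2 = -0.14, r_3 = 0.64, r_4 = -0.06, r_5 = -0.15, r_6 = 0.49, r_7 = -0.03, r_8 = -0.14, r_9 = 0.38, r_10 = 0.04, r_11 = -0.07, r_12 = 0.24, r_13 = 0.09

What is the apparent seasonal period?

The largest autocorrelation is r_3 = 0.64, with weaker echoes at lags 6 (0.49), 9 (0.38) and 12 (0.24); the remaining lags stay at or below 0.09.
The dominant spike at lag 3 indicates a seasonal period of 3.

3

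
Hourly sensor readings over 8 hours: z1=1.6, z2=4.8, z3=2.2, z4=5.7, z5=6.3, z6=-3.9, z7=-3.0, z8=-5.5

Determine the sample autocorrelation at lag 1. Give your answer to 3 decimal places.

0.382

Mean z̄ = (1.6 + 4.8 + 2.2 + 5.7 + 6.3 − 3.9 − 3.0 − 5.5)/8 = 1.0250
Numerator Σ_{t=1}^{7}(z_t−z̄)(z_{t+1}−z̄) = 56.8669
Denominator Σ(z_t−z̄)² = 148.6750
r_1 = 56.8669 / 148.6750 = 0.382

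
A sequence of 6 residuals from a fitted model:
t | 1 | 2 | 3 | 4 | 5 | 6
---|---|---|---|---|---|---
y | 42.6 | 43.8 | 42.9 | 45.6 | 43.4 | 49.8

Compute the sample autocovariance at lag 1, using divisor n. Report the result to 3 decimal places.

-0.994

Mean ȳ = (42.6 + 43.8 + 42.9 + 45.6 + 43.4 + 49.8)/6 = 44.6833
Σ_{t=1}^{5}(y_t−ȳ)(y_{t+1}−ȳ) = -5.9619
γ_1 = -5.9619 / 6 = -0.994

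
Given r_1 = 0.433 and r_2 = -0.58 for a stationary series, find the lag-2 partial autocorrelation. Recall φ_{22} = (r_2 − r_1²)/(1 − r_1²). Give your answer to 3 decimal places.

φ_{22} = (r_2 − r_1²) / (1 − r_1²)
r_1² = (0.433)² = 0.187489
Numerator = -0.58 − 0.1875 = -0.7675; denominator = 1 − 0.1875 = 0.8125
φ_{22} = -0.7675 / 0.8125 = -0.945

-0.945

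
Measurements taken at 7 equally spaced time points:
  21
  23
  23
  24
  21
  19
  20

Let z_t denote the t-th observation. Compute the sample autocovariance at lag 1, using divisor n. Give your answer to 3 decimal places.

Mean z̄ = (21 + 23 + 23 + 24 + 21 + 19 + 20)/7 = 21.5714
Σ_{t=1}^{6}(z_t−z̄)(z_{t+1}−z̄) = 8.8163
γ_1 = 8.8163 / 7 = 1.259

1.259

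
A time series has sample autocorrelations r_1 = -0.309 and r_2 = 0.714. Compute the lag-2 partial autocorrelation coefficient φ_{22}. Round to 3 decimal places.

φ_{22} = (r_2 − r_1²) / (1 − r_1²)
r_1² = (-0.309)² = 0.095481
Numerator = 0.714 − 0.0955 = 0.6185; denominator = 1 − 0.0955 = 0.9045
φ_{22} = 0.6185 / 0.9045 = 0.684

0.684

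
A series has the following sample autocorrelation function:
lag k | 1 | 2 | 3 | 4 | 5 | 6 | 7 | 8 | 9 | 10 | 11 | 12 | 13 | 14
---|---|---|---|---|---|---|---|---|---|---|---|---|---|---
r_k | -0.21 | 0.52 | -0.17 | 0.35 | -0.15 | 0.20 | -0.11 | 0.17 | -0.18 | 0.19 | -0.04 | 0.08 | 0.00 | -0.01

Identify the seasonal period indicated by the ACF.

2

The largest autocorrelation is r_2 = 0.52, with weaker echoes at lags 4 (0.35), 6 (0.20), 8 (0.17) and 10 (0.19); the remaining lags stay at or below 0.08.
The dominant spike at lag 2 indicates a seasonal period of 2.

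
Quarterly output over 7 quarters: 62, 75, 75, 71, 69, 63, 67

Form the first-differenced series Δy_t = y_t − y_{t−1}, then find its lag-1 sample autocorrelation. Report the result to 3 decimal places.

First differences Δy: 13, 0, -4, -2, -6, 4
Mean of differences = 0.8333
Numerator Σ(Δy_t−Δȳ)(Δy_{t+1}−Δȳ) = 5.3056
Denominator Σ(Δy_t−Δȳ)² = 236.8333
r_1(Δy) = 5.3056 / 236.8333 = 0.022

0.022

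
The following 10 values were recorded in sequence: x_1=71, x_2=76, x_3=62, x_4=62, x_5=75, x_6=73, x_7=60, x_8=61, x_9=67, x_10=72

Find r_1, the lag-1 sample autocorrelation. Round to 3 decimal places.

Mean x̄ = (71 + 76 + 62 + 62 + 75 + 73 + 60 + 61 + 67 + 72)/10 = 67.9000
Numerator Σ_{t=1}^{9}(x_t−x̄)(x_{t+1}−x̄) = 23.1900
Denominator Σ(x_t−x̄)² = 348.9000
r_1 = 23.1900 / 348.9000 = 0.066

0.066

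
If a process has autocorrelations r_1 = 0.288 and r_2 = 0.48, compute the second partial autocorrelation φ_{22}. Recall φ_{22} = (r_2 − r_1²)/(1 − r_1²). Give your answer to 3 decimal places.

φ_{22} = (r_2 − r_1²) / (1 − r_1²)
r_1² = (0.288)² = 0.082944
Numerator = 0.48 − 0.0829 = 0.3971; denominator = 1 − 0.0829 = 0.9171
φ_{22} = 0.3971 / 0.9171 = 0.433

0.433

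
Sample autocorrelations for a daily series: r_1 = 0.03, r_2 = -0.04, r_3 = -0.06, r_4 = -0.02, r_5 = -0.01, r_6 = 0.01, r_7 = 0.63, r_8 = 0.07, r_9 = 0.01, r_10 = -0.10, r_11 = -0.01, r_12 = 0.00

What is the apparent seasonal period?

The largest autocorrelation is r_7 = 0.63; the remaining lags stay at or below 0.07.
The dominant spike at lag 7 indicates a seasonal period of 7.

7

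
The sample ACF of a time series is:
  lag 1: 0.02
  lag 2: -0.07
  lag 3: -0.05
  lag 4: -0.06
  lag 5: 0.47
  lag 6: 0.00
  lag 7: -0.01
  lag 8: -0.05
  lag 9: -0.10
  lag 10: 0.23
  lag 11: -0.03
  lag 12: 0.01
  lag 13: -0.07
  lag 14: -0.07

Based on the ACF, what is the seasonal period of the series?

The largest autocorrelation is r_5 = 0.47, with a weaker echo at lag 10 (0.23); the remaining lags stay at or below 0.02.
The dominant spike at lag 5 indicates a seasonal period of 5.

5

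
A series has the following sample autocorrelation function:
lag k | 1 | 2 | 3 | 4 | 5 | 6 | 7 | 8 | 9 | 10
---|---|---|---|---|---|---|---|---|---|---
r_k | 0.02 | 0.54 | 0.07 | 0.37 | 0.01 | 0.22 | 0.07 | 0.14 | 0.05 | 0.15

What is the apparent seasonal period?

The largest autocorrelation is r_2 = 0.54, with weaker echoes at lags 4 (0.37), 6 (0.22) and 10 (0.15); the remaining lags stay at or below 0.14.
The dominant spike at lag 2 indicates a seasonal period of 2.

2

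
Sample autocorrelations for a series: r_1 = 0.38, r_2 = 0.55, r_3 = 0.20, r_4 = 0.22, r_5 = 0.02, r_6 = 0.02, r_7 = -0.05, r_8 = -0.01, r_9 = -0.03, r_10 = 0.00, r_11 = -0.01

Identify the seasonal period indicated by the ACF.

The largest autocorrelation is r_2 = 0.55; the remaining lags stay at or below 0.38.
The dominant spike at lag 2 indicates a seasonal period of 2.

2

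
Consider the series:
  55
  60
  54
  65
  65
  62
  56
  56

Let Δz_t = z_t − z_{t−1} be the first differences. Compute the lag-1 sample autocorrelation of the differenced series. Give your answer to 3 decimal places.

First differences Δz: 5, -6, 11, 0, -3, -6, 0
Mean of differences = 0.1429
Numerator Σ(Δz_t−Δz̄)(Δz_{t+1}−Δz̄) = -77.4490
Denominator Σ(Δz_t−Δz̄)² = 226.8571
r_1(Δz) = -77.4490 / 226.8571 = -0.341

-0.341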